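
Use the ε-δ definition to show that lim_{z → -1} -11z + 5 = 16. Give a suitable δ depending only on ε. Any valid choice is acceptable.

Let ε > 0 be given. We need δ > 0 so that 0 < |z + 1| < δ implies |(-11z + 5) − 16| < ε.
|(-11z + 5) − 16| = |-11z - 11| = 11|z + 1|.
So 11|z + 1| < ε exactly when |z + 1| < ε/11.
Choosing δ = ε/11 gives |(-11z + 5) − 16| = 11|z + 1| < ε whenever |z + 1| < δ.

δ = ε/11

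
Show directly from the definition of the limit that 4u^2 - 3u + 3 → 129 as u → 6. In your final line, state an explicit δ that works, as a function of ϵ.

δ = min(2, ϵ/53)

Suppose ϵ > 0. We want δ > 0 such that 0 < |u − 6| < δ implies |(4u^2 - 3u + 3) − 129| < ϵ.
(4u^2 - 3u + 3) − 129 = 4u^2 - 3u - 126 = (u − 6)(4u + 21).
So |(4u^2 - 3u + 3) − 129| = |u − 6|·|4u + 21|.
Require δ ≤ 2. Then |u − 6| < 2 gives |u| < 8, and by the triangle inequality |4u + 21| ≤ 4·8 + 21 = 53.
Hence |(4u^2 - 3u + 3) − 129| ≤ 53|u − 6| < ϵ provided |u − 6| < ϵ/53.
Take δ = min(2, ϵ/53). Then 0 < |u − 6| < δ gives both |u − 6| < 2 and |u − 6| < ϵ/53, so |(4u^2 - 3u + 3) − 129| < ϵ.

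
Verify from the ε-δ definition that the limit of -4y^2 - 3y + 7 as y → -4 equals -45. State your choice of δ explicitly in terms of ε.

δ = min(2, ε/37)

Fix ε > 0. We want δ > 0 such that 0 < |y + 4| < δ implies |(-4y^2 - 3y + 7) + 45| < ε.
(-4y^2 - 3y + 7) + 45 = -4y^2 - 3y + 52 = (y + 4)(-4y + 13).
So |(-4y^2 - 3y + 7) + 45| = |y + 4|·|-4y + 13|.
Assume first that |y + 4| < 2, so |y| < 6. Then |-4y + 13| ≤ 4·6 + 13 = 37.
Hence |(-4y^2 - 3y + 7) + 45| ≤ 37|y + 4| < ε provided |y + 4| < ε/37.
Choosing δ = min(2, ε/37) ensures both conditions, hence |(-4y^2 - 3y + 7) + 45| < ε.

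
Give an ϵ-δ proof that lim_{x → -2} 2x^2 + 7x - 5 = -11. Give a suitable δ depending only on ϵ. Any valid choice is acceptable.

Fix ϵ > 0. We want δ > 0 such that 0 < |x + 2| < δ implies |(2x^2 + 7x - 5) + 11| < ϵ.
(2x^2 + 7x - 5) + 11 = 2x^2 + 7x + 6 = (x + 2)(2x + 3).
So |(2x^2 + 7x - 5) + 11| = |x + 2|·|2x + 3|.
Assume first that |x + 2| < 1, so |x| < 3. Then |2x + 3| ≤ 2·3 + 3 = 9.
Hence |(2x^2 + 7x - 5) + 11| ≤ 9|x + 2| < ϵ provided |x + 2| < ϵ/9.
Choosing δ = min(1, ϵ/9) ensures both conditions, hence |(2x^2 + 7x - 5) + 11| < ϵ.

δ = min(1, ϵ/9)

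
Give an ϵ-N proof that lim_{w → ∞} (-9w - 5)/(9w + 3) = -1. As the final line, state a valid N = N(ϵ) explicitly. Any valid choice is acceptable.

Let ϵ > 0 be given. We seek N > 0 such that w > N implies |(-9w - 5)/(9w + 3) + 1| < ϵ.
(-9w - 5)/(9w + 3) + 1 = (9(-9w - 5) − (-9)(9w + 3)) / (9(9w + 3)) = -18/(9(9w + 3)).
For w > 0 we have 9w + 3 > 9w, so |(-9w - 5)/(9w + 3) + 1| = 18/(9(9w + 3)) < 18/(9·9w) = (2/9)/w.
Thus |(-9w - 5)/(9w + 3) + 1| < ϵ whenever w > (2/9)/ϵ.
Take N = (2/9)/ϵ. If w > N then |(-9w - 5)/(9w + 3) + 1| < (2/9)/w < ϵ.

N = (2/9)/ϵ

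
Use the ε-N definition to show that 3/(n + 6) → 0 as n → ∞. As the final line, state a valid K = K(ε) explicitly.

K = 3/ε

Fix ε > 0. For n ≥ 1, |3/(n + 6) − 0| = 3/(n + 6) ≤ 3/n.
We need 3/n < ε, i.e. n > 3/ε.
Take K = 3/ε. If n > K then |3/(n + 6)| ≤ 3/n < ε.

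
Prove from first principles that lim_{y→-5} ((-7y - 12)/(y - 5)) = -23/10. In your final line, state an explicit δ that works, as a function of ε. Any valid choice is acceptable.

Let ε > 0 be given. We want δ > 0 with 0 < |y + 5| < δ ⇒ |(-7y - 12)/(y - 5) + 23/10| < ε.
Combining over a common denominator, (-7y - 12)/(y - 5) + 23/10 = [(-7y - 12)·(-10) − 23·(y - 5)] / [(-10)·(y - 5)] = 47(y + 5) / ((-10)(y - 5)).
So |(-7y - 12)/(y - 5) + 23/10| = 47|y + 5| / (10·|y − 5|).
Require δ ≤ 5, so |y − 5| ≥ |-10| − |y + 5| > 10 − 5 = 5.
Hence |(-7y - 12)/(y - 5) + 23/10| < 47|y + 5|/(10·5) = (47/50)|y + 5|, which is < ε once |y + 5| < (50/47)ε.
Take δ = min(5, (50/47)ε). Then 0 < |y + 5| < δ forces both bounds, so |(-7y - 12)/(y - 5) + 23/10| < ε.

δ = min(5, (50/47)ε)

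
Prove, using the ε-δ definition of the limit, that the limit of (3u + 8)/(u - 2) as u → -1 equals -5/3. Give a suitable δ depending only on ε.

δ = min(3/2, (9/28)ε)

Suppose ε > 0. We want δ > 0 with 0 < |u + 1| < δ ⇒ |(3u + 8)/(u - 2) + 5/3| < ε.
Combining over a common denominator, (3u + 8)/(u - 2) + 5/3 = [(3u + 8)·(-3) − 5·(u - 2)] / [(-3)·(u - 2)] = -14(u + 1) / ((-3)(u - 2)).
So |(3u + 8)/(u - 2) + 5/3| = 14|u + 1| / (3·|u − 2|).
Require δ ≤ 3/2, so |u − 2| ≥ |-3| − |u + 1| > 3 − 3/2 = 3/2.
Hence |(3u + 8)/(u - 2) + 5/3| < 14|u + 1|/(3·(3/2)) = (28/9)|u + 1|, which is < ε once |u + 1| < (9/28)ε.
Take δ = min(3/2, (9/28)ε). Then 0 < |u + 1| < δ forces both bounds, so |(3u + 8)/(u - 2) + 5/3| < ε.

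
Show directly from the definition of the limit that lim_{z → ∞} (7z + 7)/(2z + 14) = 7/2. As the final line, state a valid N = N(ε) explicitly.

Suppose ε > 0. We seek N > 0 such that z > N implies |(7z + 7)/(2z + 14) − (7/2)| < ε.
(7z + 7)/(2z + 14) − (7/2) = (2(7z + 7) − 7(2z + 14)) / (2(2z + 14)) = -84/(2(2z + 14)).
For z > 0 we have 2z + 14 > 2z, so |(7z + 7)/(2z + 14) − (7/2)| = 84/(2(2z + 14)) < 84/(2·2z) = 21/z.
Thus |(7z + 7)/(2z + 14) − (7/2)| < ε whenever z > 21/ε.
Take N = 21/ε. If z > N then |(7z + 7)/(2z + 14) − (7/2)| < 21/z < ε.

N = 21/ε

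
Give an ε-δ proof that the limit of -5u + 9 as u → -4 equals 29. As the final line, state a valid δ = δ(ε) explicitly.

δ = ε/5

Let ε > 0. We need δ > 0 so that 0 < |u + 4| < δ implies |(-5u + 9) − 29| < ε.
|(-5u + 9) − 29| = |-5u - 20| = 5|u + 4|.
Thus it suffices that |u + 4| < ε/5.
Choosing δ = ε/5 gives |(-5u + 9) − 29| = 5|u + 4| < ε whenever |u + 4| < δ.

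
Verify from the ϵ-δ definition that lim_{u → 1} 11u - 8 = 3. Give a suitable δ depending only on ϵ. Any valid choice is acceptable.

δ = ϵ/11

Suppose ϵ > 0. We need δ > 0 so that 0 < |u − 1| < δ implies |(11u - 8) − 3| < ϵ.
Since (11u - 8) − 3 = 11(u − 1), we have |(11u - 8) − 3| = 11|u − 1|.
So 11|u − 1| < ϵ exactly when |u − 1| < ϵ/11.
Choosing δ = ϵ/11 gives |(11u - 8) − 3| = 11|u − 1| < ϵ whenever |u − 1| < δ.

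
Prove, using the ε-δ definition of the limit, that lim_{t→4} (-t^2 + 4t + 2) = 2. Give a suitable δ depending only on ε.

Let ε > 0. We want δ > 0 such that 0 < |t − 4| < δ implies |(-t^2 + 4t + 2) − 2| < ε.
(-t^2 + 4t + 2) − 2 = -t^2 + 4t = (t − 4)(-t).
So |(-t^2 + 4t + 2) − 2| = |t − 4|·|-t|.
Assume first that |t − 4| < 1, so |t| < 5. Then |-t| ≤ 5 = 5.
Hence |(-t^2 + 4t + 2) − 2| ≤ 5|t − 4| < ε provided |t − 4| < ε/5.
Choosing δ = min(1, ε/5) ensures both conditions, hence |(-t^2 + 4t + 2) − 2| < ε.

δ = min(1, ε/5)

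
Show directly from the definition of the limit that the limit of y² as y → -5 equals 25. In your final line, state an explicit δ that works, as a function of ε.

Let ε > 0. We seek δ > 0 with 0 < |y + 5| < δ ⇒ |y² − 25| < ε.
Factor: y² − 25 = (y + 5)(y - 5), so |y² − 25| = |y + 5|·|y - 5|.
Restrict δ ≤ 1. Then |y + 5| < 1 gives |y| < 6, so by the triangle inequality |y - 5| ≤ 6 + 5 = 11.
Hence |y² − 25| ≤ 11|y + 5|, which is < ε once |y + 5| < ε/11.
Take δ = min(1, ε/11). If 0 < |y + 5| < δ then both bounds hold and |y² − 25| ≤ 11|y + 5| < 11·(ε/11) = ε.

δ = min(1, ε/11)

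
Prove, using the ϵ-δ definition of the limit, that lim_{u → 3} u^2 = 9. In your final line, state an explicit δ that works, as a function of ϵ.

Let ϵ > 0 be given. We seek δ > 0 with 0 < |u − 3| < δ ⇒ |u^2 − 9| < ϵ.
Factor: u^2 − 9 = (u − 3)(u + 3), so |u^2 − 9| = |u − 3|·|u + 3|.
Restrict δ ≤ 2. Then |u − 3| < 2 gives |u| < 5, so by the triangle inequality |u + 3| ≤ 5 + 3 = 8.
Hence |u^2 − 9| ≤ 8|u − 3|, which is < ϵ once |u − 3| < ϵ/8.
Take δ = min(2, ϵ/8). If 0 < |u − 3| < δ then both bounds hold and |u^2 − 9| ≤ 8|u − 3| < 8·(ϵ/8) = ϵ.

δ = min(2, ϵ/8)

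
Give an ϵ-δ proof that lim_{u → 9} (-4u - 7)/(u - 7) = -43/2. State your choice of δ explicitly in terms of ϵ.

δ = min(1, (2/35)ϵ)

Suppose ϵ > 0. We want δ > 0 with 0 < |u − 9| < δ ⇒ |(-4u - 7)/(u - 7) + 43/2| < ϵ.
Combining over a common denominator, (-4u - 7)/(u - 7) + 43/2 = [(-4u - 7)·2 − (-43)·(u - 7)] / [2·(u - 7)] = 35(u − 9) / (2(u - 7)).
So |(-4u - 7)/(u - 7) + 43/2| = 35|u − 9| / (2·|u − 7|).
Require δ ≤ 1, so |u − 7| ≥ |2| − |u − 9| > 2 − 1 = 1.
Hence |(-4u - 7)/(u - 7) + 43/2| < 35|u − 9|/(2·1) = (35/2)|u − 9|, which is < ϵ once |u − 9| < (2/35)ϵ.
Take δ = min(1, (2/35)ϵ). Then 0 < |u − 9| < δ forces both bounds, so |(-4u - 7)/(u - 7) + 43/2| < ϵ.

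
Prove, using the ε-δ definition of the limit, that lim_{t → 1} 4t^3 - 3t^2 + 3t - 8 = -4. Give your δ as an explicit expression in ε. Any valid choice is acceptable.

δ = min(1, ε/22)

Let ε > 0 be given. We want δ > 0 such that 0 < |t − 1| < δ implies |(4t^3 - 3t^2 + 3t - 8) + 4| < ε.
(4t^3 - 3t^2 + 3t - 8) + 4 = 4t^3 - 3t^2 + 3t - 4 = (t − 1)(4t^2 + t + 4).
So |(4t^3 - 3t^2 + 3t - 8) + 4| = |t − 1|·|4t^2 + t + 4|.
Require δ ≤ 1. Then |t − 1| < 1 gives |t| < 2, and by the triangle inequality |4t^2 + t + 4| ≤ 4·2^2 + 2 + 4 = 22.
Hence |(4t^3 - 3t^2 + 3t - 8) + 4| ≤ 22|t − 1| < ε provided |t − 1| < ε/22.
Choosing δ = min(1, ε/22) ensures both conditions, hence |(4t^3 - 3t^2 + 3t - 8) + 4| < ε.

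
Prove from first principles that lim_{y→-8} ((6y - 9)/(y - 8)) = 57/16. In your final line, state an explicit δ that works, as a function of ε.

Suppose ε > 0. We want δ > 0 with 0 < |y + 8| < δ ⇒ |(6y - 9)/(y - 8) − (57/16)| < ε.
Combining over a common denominator, (6y - 9)/(y - 8) − (57/16) = [(6y - 9)·(-16) − (-57)·(y - 8)] / [(-16)·(y - 8)] = -39(y + 8) / ((-16)(y - 8)).
So |(6y - 9)/(y - 8) − (57/16)| = 39|y + 8| / (16·|y − 8|).
Restrict δ ≤ 8. Then |y + 8| < 8 gives |y − 8| = |(y + 8) + (-16)| ≥ 16 − 8 = 8.
Hence |(6y - 9)/(y - 8) − (57/16)| < 39|y + 8|/(16·8) = (39/128)|y + 8|, which is < ε once |y + 8| < (128/39)ε.
Take δ = min(8, (128/39)ε). Then 0 < |y + 8| < δ forces both bounds, so |(6y - 9)/(y - 8) − (57/16)| < ε.

δ = min(8, (128/39)ε)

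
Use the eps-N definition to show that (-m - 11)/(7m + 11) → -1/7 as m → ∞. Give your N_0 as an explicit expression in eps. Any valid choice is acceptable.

Let eps > 0. For m ≥ 1, |(-m - 11)/(7m + 11) + 1/7| = |-66|/(7(7m + 11)) = 66/(7(7m + 11)).
Since 7m + 11 ≥ 7m for m ≥ 1, this is ≤ 66/(7·7m) = (66/49)/m.
So |(-m - 11)/(7m + 11) + 1/7| < eps whenever m > (66/49)/eps.
Take N_0 = (66/49)/eps. If m > N_0 then |(-m - 11)/(7m + 11) + 1/7| ≤ (66/49)/m < eps.

N_0 = (66/49)/eps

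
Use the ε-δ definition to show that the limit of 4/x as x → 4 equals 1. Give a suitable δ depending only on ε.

Fix ε > 0. We seek δ > 0 such that 0 < |x − 4| < δ implies |4/x − 1| < ε.
|4/x − 1| = 4·|4 − x|/(4·|x|) = 4|x − 4|/(4|x|).
Restrict δ ≤ 2. Then |x − 4| < 2 gives |x| > 2, so 4|x| > 8.
Then |4/x − 1| < 4|x − 4|/8, which is < ε when |x − 4| < 2ε.
Take δ = min(2, 2ε). Then 0 < |x − 4| < δ gives both |x − 4| < 2 and |x − 4| < 2ε, so |4/x − 1| < ε.

δ = min(2, 2ε)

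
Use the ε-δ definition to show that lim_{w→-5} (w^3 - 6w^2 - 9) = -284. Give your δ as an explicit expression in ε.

δ = min(1, ε/157)

Let ε > 0. We want δ > 0 such that 0 < |w + 5| < δ implies |(w^3 - 6w^2 - 9) + 284| < ε.
(w^3 - 6w^2 - 9) + 284 = w^3 - 6w^2 + 275 = (w + 5)(w^2 - 11w + 55).
So |(w^3 - 6w^2 - 9) + 284| = |w + 5|·|w^2 - 11w + 55|.
Require δ ≤ 1. Then |w + 5| < 1 gives |w| < 6, and by the triangle inequality |w^2 - 11w + 55| ≤ 6^2 + 11·6 + 55 = 157.
Hence |(w^3 - 6w^2 - 9) + 284| ≤ 157|w + 5| < ε provided |w + 5| < ε/157.
Take δ = min(1, ε/157). Then 0 < |w + 5| < δ gives both |w + 5| < 1 and |w + 5| < ε/157, so |(w^3 - 6w^2 - 9) + 284| < ε.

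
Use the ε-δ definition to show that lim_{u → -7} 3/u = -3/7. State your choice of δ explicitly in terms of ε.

Fix ε > 0. We seek δ > 0 such that 0 < |u + 7| < δ implies |3/u + 3/7| < ε.
|3/u + 3/7| = 3·|-7 − u|/(7·|u|) = 3|u + 7|/(7|u|).
Require δ ≤ 7/2 so that |u| > 7 − 7/2 = 7/2, hence 7|u| > 49/2.
Then |3/u + 3/7| < 3|u + 7|/(49/2), which is < ε when |u + 7| < (49/6)ε.
Take δ = min(7/2, (49/6)ε). Then 0 < |u + 7| < δ gives both |u + 7| < 7/2 and |u + 7| < (49/6)ε, so |3/u + 3/7| < ε.

δ = min(7/2, (49/6)ε)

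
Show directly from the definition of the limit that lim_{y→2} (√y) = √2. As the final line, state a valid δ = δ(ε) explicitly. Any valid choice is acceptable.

Let ε > 0 be given. We want δ > 0 such that 0 < |y − 2| < δ implies |√y − √2| < ε.
Multiplying by the conjugate, |√y − √2| = |y − 2|/(√y + √2).
Restrict δ ≤ 2 so that |y − 2| < 2 forces y > 0, and then √y + √2 > √2.
Hence |√y − √2| < |y − 2|/√2, which is < ε once |y − 2| < √2·ε.
Take δ = min(2, √2·ε). If 0 < |y − 2| < δ then y > 0 and |√y − √2| < |y − 2|/√2 < ε.

δ = min(2, √2·ε)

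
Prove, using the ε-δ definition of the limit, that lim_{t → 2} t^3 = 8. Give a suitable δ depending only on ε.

δ = min(1, ε/19)

Fix ε > 0. We seek δ > 0 with 0 < |t − 2| < δ ⇒ |t^3 − 8| < ε.
Factor: t^3 − 8 = (t − 2)(t^2 + 2t + 4), so |t^3 − 8| = |t − 2|·|t^2 + 2t + 4|.
Impose δ ≤ 1 so that |t| < 3; then |t^2 + 2t + 4| ≤ 19.
Hence |t^3 − 8| ≤ 19|t − 2|, which is < ε once |t − 2| < ε/19.
Take δ = min(1, ε/19). If 0 < |t − 2| < δ then both bounds hold and |t^3 − 8| ≤ 19|t − 2| < 19·(ε/19) = ε.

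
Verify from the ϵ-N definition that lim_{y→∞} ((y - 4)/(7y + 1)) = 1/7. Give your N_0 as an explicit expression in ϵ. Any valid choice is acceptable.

Let ϵ > 0 be given. We seek N_0 > 0 such that y > N_0 implies |(y - 4)/(7y + 1) − (1/7)| < ϵ.
(y - 4)/(7y + 1) − (1/7) = (7(y - 4) − (7y + 1)) / (7(7y + 1)) = -29/(7(7y + 1)).
For y > 0 we have 7y + 1 > 7y, so |(y - 4)/(7y + 1) − (1/7)| = 29/(7(7y + 1)) < 29/(7·7y) = (29/49)/y.
Thus |(y - 4)/(7y + 1) − (1/7)| < ϵ whenever y > (29/49)/ϵ.
Take N_0 = (29/49)/ϵ. If y > N_0 then |(y - 4)/(7y + 1) − (1/7)| < (29/49)/y < ϵ.

N_0 = (29/49)/ϵ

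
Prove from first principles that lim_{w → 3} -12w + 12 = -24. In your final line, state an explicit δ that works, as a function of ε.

δ = ε/12

Let ε > 0. We need δ > 0 so that 0 < |w − 3| < δ implies |(-12w + 12) + 24| < ε.
Since (-12w + 12) + 24 = -12(w − 3), we have |(-12w + 12) + 24| = 12|w − 3|.
Thus it suffices that |w − 3| < ε/12.
Choosing δ = ε/12 gives |(-12w + 12) + 24| = 12|w − 3| < ε whenever |w − 3| < δ.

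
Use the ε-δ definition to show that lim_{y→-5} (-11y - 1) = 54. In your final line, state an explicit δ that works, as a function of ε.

Suppose ε > 0. We need δ > 0 so that 0 < |y + 5| < δ implies |(-11y - 1) − 54| < ε.
|(-11y - 1) − 54| = |-11y - 55| = 11|y + 5|.
So 11|y + 5| < ε exactly when |y + 5| < ε/11.
Take δ = ε/11. If 0 < |y + 5| < δ then |(-11y - 1) − 54| = 11|y + 5| < 11·(ε/11) = ε.

δ = ε/11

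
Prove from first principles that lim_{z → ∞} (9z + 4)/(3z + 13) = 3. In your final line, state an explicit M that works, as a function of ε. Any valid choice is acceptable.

M = (35/3)/ε

Suppose ε > 0. We seek M > 0 such that z > M implies |(9z + 4)/(3z + 13) − 3| < ε.
(9z + 4)/(3z + 13) − 3 = (3(9z + 4) − 9(3z + 13)) / (3(3z + 13)) = -105/(3(3z + 13)).
For z > 0 we have 3z + 13 > 3z, so |(9z + 4)/(3z + 13) − 3| = 105/(3(3z + 13)) < 105/(3·3z) = (35/3)/z.
Thus |(9z + 4)/(3z + 13) − 3| < ε whenever z > (35/3)/ε.
Take M = (35/3)/ε. If z > M then |(9z + 4)/(3z + 13) − 3| < (35/3)/z < ε.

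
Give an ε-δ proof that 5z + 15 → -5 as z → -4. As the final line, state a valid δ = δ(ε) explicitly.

Fix ε > 0. We need δ > 0 so that 0 < |z + 4| < δ implies |(5z + 15) + 5| < ε.
|(5z + 15) + 5| = |5z + 20| = 5|z + 4|.
Thus it suffices that |z + 4| < ε/5.
Take δ = ε/5. If 0 < |z + 4| < δ then |(5z + 15) + 5| = 5|z + 4| < 5·(ε/5) = ε.

δ = ε/5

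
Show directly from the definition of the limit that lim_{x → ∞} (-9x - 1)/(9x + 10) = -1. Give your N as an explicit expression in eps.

N = 1/eps

Let eps > 0. We seek N > 0 such that x > N implies |(-9x - 1)/(9x + 10) + 1| < eps.
(-9x - 1)/(9x + 10) + 1 = (9(-9x - 1) − (-9)(9x + 10)) / (9(9x + 10)) = 81/(9(9x + 10)).
For x > 0 we have 9x + 10 > 9x, so |(-9x - 1)/(9x + 10) + 1| = 81/(9(9x + 10)) < 81/(9·9x) = 1/x.
Thus |(-9x - 1)/(9x + 10) + 1| < eps whenever x > 1/eps.
Take N = 1/eps. If x > N then |(-9x - 1)/(9x + 10) + 1| < 1/x < eps.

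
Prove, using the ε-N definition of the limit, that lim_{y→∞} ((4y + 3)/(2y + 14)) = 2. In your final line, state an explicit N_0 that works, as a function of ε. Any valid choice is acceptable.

Let ε > 0. We seek N_0 > 0 such that y > N_0 implies |(4y + 3)/(2y + 14) − 2| < ε.
(4y + 3)/(2y + 14) − 2 = (2(4y + 3) − 4(2y + 14)) / (2(2y + 14)) = -50/(2(2y + 14)).
For y > 0 we have 2y + 14 > 2y, so |(4y + 3)/(2y + 14) − 2| = 50/(2(2y + 14)) < 50/(2·2y) = (25/2)/y.
Thus |(4y + 3)/(2y + 14) − 2| < ε whenever y > (25/2)/ε.
Take N_0 = (25/2)/ε. If y > N_0 then |(4y + 3)/(2y + 14) − 2| < (25/2)/y < ε.

N_0 = (25/2)/ε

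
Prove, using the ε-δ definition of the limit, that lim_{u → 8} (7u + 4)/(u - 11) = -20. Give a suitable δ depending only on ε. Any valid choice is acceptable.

δ = min(3/2, (1/18)ε)

Suppose ε > 0. We want δ > 0 with 0 < |u − 8| < δ ⇒ |(7u + 4)/(u - 11) + 20| < ε.
Combining over a common denominator, (7u + 4)/(u - 11) + 20 = [(7u + 4)·(-3) − 60·(u - 11)] / [(-3)·(u - 11)] = -81(u − 8) / ((-3)(u - 11)).
So |(7u + 4)/(u - 11) + 20| = 81|u − 8| / (3·|u − 11|).
Restrict δ ≤ 3/2. Then |u − 8| < 3/2 gives |u − 11| = |(u − 8) + (-3)| ≥ 3 − 3/2 = 3/2.
Hence |(7u + 4)/(u - 11) + 20| < 81|u − 8|/(3·(3/2)) = 18|u − 8|, which is < ε once |u − 8| < (1/18)ε.
Take δ = min(3/2, (1/18)ε). Then 0 < |u − 8| < δ forces both bounds, so |(7u + 4)/(u - 11) + 20| < ε.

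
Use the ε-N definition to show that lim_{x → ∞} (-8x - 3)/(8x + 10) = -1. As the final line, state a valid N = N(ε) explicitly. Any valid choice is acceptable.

N = (7/8)/ε

Fix ε > 0. We seek N > 0 such that x > N implies |(-8x - 3)/(8x + 10) + 1| < ε.
(-8x - 3)/(8x + 10) + 1 = (8(-8x - 3) − (-8)(8x + 10)) / (8(8x + 10)) = 56/(8(8x + 10)).
For x > 0 we have 8x + 10 > 8x, so |(-8x - 3)/(8x + 10) + 1| = 56/(8(8x + 10)) < 56/(8·8x) = (7/8)/x.
Thus |(-8x - 3)/(8x + 10) + 1| < ε whenever x > (7/8)/ε.
Take N = (7/8)/ε. If x > N then |(-8x - 3)/(8x + 10) + 1| < (7/8)/x < ε.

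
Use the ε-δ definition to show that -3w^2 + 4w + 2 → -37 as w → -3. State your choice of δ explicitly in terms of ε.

δ = min(2, ε/28)

Let ε > 0. We want δ > 0 such that 0 < |w + 3| < δ implies |(-3w^2 + 4w + 2) + 37| < ε.
(-3w^2 + 4w + 2) + 37 = -3w^2 + 4w + 39 = (w + 3)(-3w + 13).
So |(-3w^2 + 4w + 2) + 37| = |w + 3|·|-3w + 13|.
Require δ ≤ 2. Then |w + 3| < 2 gives |w| < 5, and by the triangle inequality |-3w + 13| ≤ 3·5 + 13 = 28.
Hence |(-3w^2 + 4w + 2) + 37| ≤ 28|w + 3| < ε provided |w + 3| < ε/28.
Take δ = min(2, ε/28). Then 0 < |w + 3| < δ gives both |w + 3| < 2 and |w + 3| < ε/28, so |(-3w^2 + 4w + 2) + 37| < ε.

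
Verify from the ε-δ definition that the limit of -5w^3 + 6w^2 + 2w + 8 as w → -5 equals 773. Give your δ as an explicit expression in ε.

Suppose ε > 0. We want δ > 0 such that 0 < |w + 5| < δ implies |(-5w^3 + 6w^2 + 2w + 8) − 773| < ε.
(-5w^3 + 6w^2 + 2w + 8) − 773 = -5w^3 + 6w^2 + 2w - 765 = (w + 5)(-5w^2 + 31w - 153).
So |(-5w^3 + 6w^2 + 2w + 8) − 773| = |w + 5|·|-5w^2 + 31w - 153|.
Assume first that |w + 5| < 1, so |w| < 6. Then |-5w^2 + 31w - 153| ≤ 5·6^2 + 31·6 + 153 = 519.
Hence |(-5w^3 + 6w^2 + 2w + 8) − 773| ≤ 519|w + 5| < ε provided |w + 5| < ε/519.
Choosing δ = min(1, ε/519) ensures both conditions, hence |(-5w^3 + 6w^2 + 2w + 8) − 773| < ε.

δ = min(1, ε/519)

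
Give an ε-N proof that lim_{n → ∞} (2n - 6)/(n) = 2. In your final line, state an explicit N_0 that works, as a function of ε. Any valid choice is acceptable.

N_0 = 6/ε

Fix ε > 0. For n ≥ 1, |(2n - 6)/(n) − 2| = |-6|/((n)) = 6/((n)).
Since n ≥ n for n ≥ 1, this is ≤ 6/(n) = 6/n.
So |(2n - 6)/(n) − 2| < ε whenever n > 6/ε.
Take N_0 = 6/ε. If n > N_0 then |(2n - 6)/(n) − 2| ≤ 6/n < ε.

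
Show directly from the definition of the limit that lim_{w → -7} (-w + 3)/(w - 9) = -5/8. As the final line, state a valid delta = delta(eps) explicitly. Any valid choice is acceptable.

delta = min(8, (64/3)eps)

Fix eps > 0. We want delta > 0 with 0 < |w + 7| < delta ⇒ |(-w + 3)/(w - 9) + 5/8| < eps.
Combining over a common denominator, (-w + 3)/(w - 9) + 5/8 = [(-w + 3)·(-16) − 10·(w - 9)] / [(-16)·(w - 9)] = 6(w + 7) / ((-16)(w - 9)).
So |(-w + 3)/(w - 9) + 5/8| = 6|w + 7| / (16·|w − 9|).
Require delta ≤ 8, so |w − 9| ≥ |-16| − |w + 7| > 16 − 8 = 8.
Hence |(-w + 3)/(w - 9) + 5/8| < 6|w + 7|/(16·8) = (3/64)|w + 7|, which is < eps once |w + 7| < (64/3)eps.
Take delta = min(8, (64/3)eps). Then 0 < |w + 7| < delta forces both bounds, so |(-w + 3)/(w - 9) + 5/8| < eps.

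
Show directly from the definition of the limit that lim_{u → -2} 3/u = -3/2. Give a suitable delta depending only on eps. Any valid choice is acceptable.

Suppose eps > 0. We seek delta > 0 such that 0 < |u + 2| < delta implies |3/u + 3/2| < eps.
|3/u + 3/2| = 3·|-2 − u|/(2·|u|) = 3|u + 2|/(2|u|).
Restrict delta ≤ 1. Then |u + 2| < 1 gives |u| > 1, so 2|u| > 2.
Then |3/u + 3/2| < 3|u + 2|/2, which is < eps when |u + 2| < (2/3)eps.
Take delta = min(1, (2/3)eps). Then 0 < |u + 2| < delta gives both |u + 2| < 1 and |u + 2| < (2/3)eps, so |3/u + 3/2| < eps.

delta = min(1, (2/3)eps)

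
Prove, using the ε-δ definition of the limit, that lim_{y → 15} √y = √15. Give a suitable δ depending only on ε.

δ = min(15, √15·ε)

Fix ε > 0. We want δ > 0 such that 0 < |y − 15| < δ implies |√y − √15| < ε.
Rationalise: √y − √15 = (y − 15)/(√y + √15), so |√y − √15| = |y − 15|/(√y + √15).
Restrict δ ≤ 15 so that |y − 15| < 15 forces y > 0, and then √y + √15 > √15.
Hence |√y − √15| < |y − 15|/√15, which is < ε once |y − 15| < √15·ε.
Take δ = min(15, √15·ε). If 0 < |y − 15| < δ then y > 0 and |√y − √15| < |y − 15|/√15 < ε.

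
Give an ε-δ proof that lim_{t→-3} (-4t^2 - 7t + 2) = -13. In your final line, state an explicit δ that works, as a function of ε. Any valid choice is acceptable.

δ = min(2, ε/25)

Suppose ε > 0. We want δ > 0 such that 0 < |t + 3| < δ implies |(-4t^2 - 7t + 2) + 13| < ε.
(-4t^2 - 7t + 2) + 13 = -4t^2 - 7t + 15 = (t + 3)(-4t + 5).
So |(-4t^2 - 7t + 2) + 13| = |t + 3|·|-4t + 5|.
Require δ ≤ 2. Then |t + 3| < 2 gives |t| < 5, and by the triangle inequality |-4t + 5| ≤ 4·5 + 5 = 25.
Hence |(-4t^2 - 7t + 2) + 13| ≤ 25|t + 3| < ε provided |t + 3| < ε/25.
Take δ = min(2, ε/25). Then 0 < |t + 3| < δ gives both |t + 3| < 2 and |t + 3| < ε/25, so |(-4t^2 - 7t + 2) + 13| < ε.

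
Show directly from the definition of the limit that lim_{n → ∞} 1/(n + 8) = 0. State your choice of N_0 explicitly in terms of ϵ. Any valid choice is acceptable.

N_0 = 1/ϵ

Fix ϵ > 0. For n ≥ 1, |1/(n + 8) − 0| = 1/(n + 8) ≤ 1/n.
We need 1/n < ϵ, i.e. n > 1/ϵ.
Take N_0 = 1/ϵ. If n > N_0 then |1/(n + 8)| ≤ 1/n < ϵ.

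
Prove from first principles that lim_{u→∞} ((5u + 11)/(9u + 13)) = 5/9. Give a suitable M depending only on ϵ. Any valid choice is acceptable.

Suppose ϵ > 0. We seek M > 0 such that u > M implies |(5u + 11)/(9u + 13) − (5/9)| < ϵ.
(5u + 11)/(9u + 13) − (5/9) = (9(5u + 11) − 5(9u + 13)) / (9(9u + 13)) = 34/(9(9u + 13)).
For u > 0 we have 9u + 13 > 9u, so |(5u + 11)/(9u + 13) − (5/9)| = 34/(9(9u + 13)) < 34/(9·9u) = (34/81)/u.
Thus |(5u + 11)/(9u + 13) − (5/9)| < ϵ whenever u > (34/81)/ϵ.
Take M = (34/81)/ϵ. If u > M then |(5u + 11)/(9u + 13) − (5/9)| < (34/81)/u < ϵ.

M = (34/81)/ϵ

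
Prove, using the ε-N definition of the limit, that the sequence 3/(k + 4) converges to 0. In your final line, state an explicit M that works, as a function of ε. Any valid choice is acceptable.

M = 3/ε

Let ε > 0 be given. For k ≥ 1, |3/(k + 4) − 0| = 3/(k + 4) ≤ 3/k.
We need 3/k < ε, i.e. k > 3/ε.
Take M = 3/ε. If k > M then |3/(k + 4)| ≤ 3/k < ε.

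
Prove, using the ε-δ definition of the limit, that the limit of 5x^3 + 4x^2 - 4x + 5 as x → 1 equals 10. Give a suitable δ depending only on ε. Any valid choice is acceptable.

δ = min(1, ε/43)

Suppose ε > 0. We want δ > 0 such that 0 < |x − 1| < δ implies |(5x^3 + 4x^2 - 4x + 5) − 10| < ε.
(5x^3 + 4x^2 - 4x + 5) − 10 = 5x^3 + 4x^2 - 4x - 5 = (x − 1)(5x^2 + 9x + 5).
So |(5x^3 + 4x^2 - 4x + 5) − 10| = |x − 1|·|5x^2 + 9x + 5|.
Require δ ≤ 1. Then |x − 1| < 1 gives |x| < 2, and by the triangle inequality |5x^2 + 9x + 5| ≤ 5·2^2 + 9·2 + 5 = 43.
Hence |(5x^3 + 4x^2 - 4x + 5) − 10| ≤ 43|x − 1| < ε provided |x − 1| < ε/43.
Choosing δ = min(1, ε/43) ensures both conditions, hence |(5x^3 + 4x^2 - 4x + 5) − 10| < ε.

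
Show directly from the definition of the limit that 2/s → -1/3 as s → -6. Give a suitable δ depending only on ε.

Let ε > 0. We seek δ > 0 such that 0 < |s + 6| < δ implies |2/s + 1/3| < ε.
|2/s + 1/3| = 2·|-6 − s|/(6·|s|) = 2|s + 6|/(6|s|).
Restrict δ ≤ 3. Then |s + 6| < 3 gives |s| > 3, so 6|s| > 18.
Then |2/s + 1/3| < 2|s + 6|/18, which is < ε when |s + 6| < 9ε.
Take δ = min(3, 9ε). Then 0 < |s + 6| < δ gives both |s + 6| < 3 and |s + 6| < 9ε, so |2/s + 1/3| < ε.

δ = min(3, 9ε)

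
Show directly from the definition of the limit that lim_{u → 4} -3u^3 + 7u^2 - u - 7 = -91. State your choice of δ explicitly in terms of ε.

Fix ε > 0. We want δ > 0 such that 0 < |u − 4| < δ implies |(-3u^3 + 7u^2 - u - 7) + 91| < ε.
(-3u^3 + 7u^2 - u - 7) + 91 = -3u^3 + 7u^2 - u + 84 = (u − 4)(-3u^2 - 5u - 21).
So |(-3u^3 + 7u^2 - u - 7) + 91| = |u − 4|·|-3u^2 - 5u - 21|.
Require δ ≤ 1. Then |u − 4| < 1 gives |u| < 5, and by the triangle inequality |-3u^2 - 5u - 21| ≤ 3·5^2 + 5·5 + 21 = 121.
Hence |(-3u^3 + 7u^2 - u - 7) + 91| ≤ 121|u − 4| < ε provided |u − 4| < ε/121.
Choosing δ = min(1, ε/121) ensures both conditions, hence |(-3u^3 + 7u^2 - u - 7) + 91| < ε.

δ = min(1, ε/121)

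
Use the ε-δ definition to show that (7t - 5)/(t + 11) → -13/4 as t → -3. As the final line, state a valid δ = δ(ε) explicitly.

δ = min(4, (16/41)ε)

Fix ε > 0. We want δ > 0 with 0 < |t + 3| < δ ⇒ |(7t - 5)/(t + 11) + 13/4| < ε.
Combining over a common denominator, (7t - 5)/(t + 11) + 13/4 = [(7t - 5)·8 − (-26)·(t + 11)] / [8·(t + 11)] = 82(t + 3) / (8(t + 11)).
So |(7t - 5)/(t + 11) + 13/4| = 82|t + 3| / (8·|t + 11|).
Restrict δ ≤ 4. Then |t + 3| < 4 gives |t + 11| = |(t + 3) + 8| ≥ 8 − 4 = 4.
Hence |(7t - 5)/(t + 11) + 13/4| < 82|t + 3|/(8·4) = (41/16)|t + 3|, which is < ε once |t + 3| < (16/41)ε.
Take δ = min(4, (16/41)ε). Then 0 < |t + 3| < δ forces both bounds, so |(7t - 5)/(t + 11) + 13/4| < ε.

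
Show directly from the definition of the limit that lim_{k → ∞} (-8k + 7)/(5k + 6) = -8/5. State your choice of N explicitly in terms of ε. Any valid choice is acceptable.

Fix ε > 0. For k ≥ 1, |(-8k + 7)/(5k + 6) + 8/5| = |83|/(5(5k + 6)) = 83/(5(5k + 6)).
Since 5k + 6 ≥ 5k for k ≥ 1, this is ≤ 83/(5·5k) = (83/25)/k.
So |(-8k + 7)/(5k + 6) + 8/5| < ε whenever k > (83/25)/ε.
Take N = (83/25)/ε. If k > N then |(-8k + 7)/(5k + 6) + 8/5| ≤ (83/25)/k < ε.

N = (83/25)/ε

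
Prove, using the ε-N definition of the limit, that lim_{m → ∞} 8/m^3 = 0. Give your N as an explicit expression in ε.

N = (8/ε)^{1/3}

Suppose ε > 0. For m ≥ 1, |8/m^3 − 0| = 8/m^3.
8/m^3 < ε ⇔ m^3 > 8/ε ⇔ m > (8/ε)^{1/3}.
Take N = (8/ε)^{1/3}. Then m > N implies 8/m^3 < ε.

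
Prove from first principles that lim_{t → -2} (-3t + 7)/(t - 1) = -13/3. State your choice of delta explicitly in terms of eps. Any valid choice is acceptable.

Let eps > 0. We want delta > 0 with 0 < |t + 2| < delta ⇒ |(-3t + 7)/(t - 1) + 13/3| < eps.
Combining over a common denominator, (-3t + 7)/(t - 1) + 13/3 = [(-3t + 7)·(-3) − 13·(t - 1)] / [(-3)·(t - 1)] = -4(t + 2) / ((-3)(t - 1)).
So |(-3t + 7)/(t - 1) + 13/3| = 4|t + 2| / (3·|t − 1|).
Require delta ≤ 3/2, so |t − 1| ≥ |-3| − |t + 2| > 3 − 3/2 = 3/2.
Hence |(-3t + 7)/(t - 1) + 13/3| < 4|t + 2|/(3·(3/2)) = (8/9)|t + 2|, which is < eps once |t + 2| < (9/8)eps.
Take delta = min(3/2, (9/8)eps). Then 0 < |t + 2| < delta forces both bounds, so |(-3t + 7)/(t - 1) + 13/3| < eps.

delta = min(3/2, (9/8)eps)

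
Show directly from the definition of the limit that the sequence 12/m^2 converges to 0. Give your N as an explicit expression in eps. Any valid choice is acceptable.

N = (12/eps)^{1/2}

Let eps > 0. For m ≥ 1, |12/m^2 − 0| = 12/m^2.
12/m^2 < eps ⇔ m^2 > 12/eps ⇔ m > (12/eps)^{1/2}.
Take N = (12/eps)^{1/2}. Then m > N implies 12/m^2 < eps.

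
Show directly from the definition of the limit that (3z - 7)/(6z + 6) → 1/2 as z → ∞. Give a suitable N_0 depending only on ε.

N_0 = (5/3)/ε

Let ε > 0. We seek N_0 > 0 such that z > N_0 implies |(3z - 7)/(6z + 6) − (1/2)| < ε.
(3z - 7)/(6z + 6) − (1/2) = (6(3z - 7) − 3(6z + 6)) / (6(6z + 6)) = -60/(6(6z + 6)).
For z > 0 we have 6z + 6 > 6z, so |(3z - 7)/(6z + 6) − (1/2)| = 60/(6(6z + 6)) < 60/(6·6z) = (5/3)/z.
Thus |(3z - 7)/(6z + 6) − (1/2)| < ε whenever z > (5/3)/ε.
Take N_0 = (5/3)/ε. If z > N_0 then |(3z - 7)/(6z + 6) − (1/2)| < (5/3)/z < ε.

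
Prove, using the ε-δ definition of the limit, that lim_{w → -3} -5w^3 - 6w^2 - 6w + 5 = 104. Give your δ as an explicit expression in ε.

δ = min(2, ε/203)

Let ε > 0. We want δ > 0 such that 0 < |w + 3| < δ implies |(-5w^3 - 6w^2 - 6w + 5) − 104| < ε.
(-5w^3 - 6w^2 - 6w + 5) − 104 = -5w^3 - 6w^2 - 6w - 99 = (w + 3)(-5w^2 + 9w - 33).
So |(-5w^3 - 6w^2 - 6w + 5) − 104| = |w + 3|·|-5w^2 + 9w - 33|.
Assume first that |w + 3| < 2, so |w| < 5. Then |-5w^2 + 9w - 33| ≤ 5·5^2 + 9·5 + 33 = 203.
Hence |(-5w^3 - 6w^2 - 6w + 5) − 104| ≤ 203|w + 3| < ε provided |w + 3| < ε/203.
Take δ = min(2, ε/203). Then 0 < |w + 3| < δ gives both |w + 3| < 2 and |w + 3| < ε/203, so |(-5w^3 - 6w^2 - 6w + 5) − 104| < ε.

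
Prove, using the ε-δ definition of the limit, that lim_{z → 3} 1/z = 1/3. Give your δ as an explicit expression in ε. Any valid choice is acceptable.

Let ε > 0. We seek δ > 0 such that 0 < |z − 3| < δ implies |1/z − (1/3)| < ε.
|1/z − (1/3)| = |3 − z|/(3·|z|) = |z − 3|/(3|z|).
Require δ ≤ 3/2 so that |z| > 3 − 3/2 = 3/2, hence 3|z| > 9/2.
Then |1/z − (1/3)| < |z − 3|/(9/2), which is < ε when |z − 3| < (9/2)ε.
Take δ = min(3/2, (9/2)ε). Then 0 < |z − 3| < δ gives both |z − 3| < 3/2 and |z − 3| < (9/2)ε, so |1/z − (1/3)| < ε.

δ = min(3/2, (9/2)ε)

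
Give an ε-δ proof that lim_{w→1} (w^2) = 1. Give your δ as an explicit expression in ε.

δ = min(1, ε/3)

Let ε > 0. We seek δ > 0 with 0 < |w − 1| < δ ⇒ |w^2 − 1| < ε.
Factor: w^2 − 1 = (w − 1)(w + 1), so |w^2 − 1| = |w − 1|·|w + 1|.
Impose δ ≤ 1 so that |w| < 2; then |w + 1| ≤ 3.
Hence |w^2 − 1| ≤ 3|w − 1|, which is < ε once |w − 1| < ε/3.
Take δ = min(1, ε/3). If 0 < |w − 1| < δ then both bounds hold and |w^2 − 1| ≤ 3|w − 1| < 3·(ε/3) = ε.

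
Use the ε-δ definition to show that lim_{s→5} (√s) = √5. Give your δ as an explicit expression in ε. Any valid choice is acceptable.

Suppose ε > 0. We want δ > 0 such that 0 < |s − 5| < δ implies |√s − √5| < ε.
Rationalise: √s − √5 = (s − 5)/(√s + √5), so |√s − √5| = |s − 5|/(√s + √5).
Restrict δ ≤ 5 so that |s − 5| < 5 forces s > 0, and then √s + √5 > √5.
Hence |√s − √5| < |s − 5|/√5, which is < ε once |s − 5| < √5·ε.
Take δ = min(5, √5·ε). If 0 < |s − 5| < δ then s > 0 and |√s − √5| < |s − 5|/√5 < ε.

δ = min(5, √5·ε)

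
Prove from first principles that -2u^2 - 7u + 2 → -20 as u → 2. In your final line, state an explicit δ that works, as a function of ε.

Let ε > 0. We want δ > 0 such that 0 < |u − 2| < δ implies |(-2u^2 - 7u + 2) + 20| < ε.
(-2u^2 - 7u + 2) + 20 = -2u^2 - 7u + 22 = (u − 2)(-2u - 11).
So |(-2u^2 - 7u + 2) + 20| = |u − 2|·|-2u - 11|.
Assume first that |u − 2| < 1, so |u| < 3. Then |-2u - 11| ≤ 2·3 + 11 = 17.
Hence |(-2u^2 - 7u + 2) + 20| ≤ 17|u − 2| < ε provided |u − 2| < ε/17.
Choosing δ = min(1, ε/17) ensures both conditions, hence |(-2u^2 - 7u + 2) + 20| < ε.

δ = min(1, ε/17)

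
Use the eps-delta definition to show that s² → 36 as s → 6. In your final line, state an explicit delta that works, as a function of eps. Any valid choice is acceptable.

delta = min(1, eps/13)

Fix eps > 0. We seek delta > 0 with 0 < |s − 6| < delta ⇒ |s² − 36| < eps.
Factor: s² − 36 = (s − 6)(s + 6), so |s² − 36| = |s − 6|·|s + 6|.
Impose delta ≤ 1 so that |s| < 7; then |s + 6| ≤ 13.
Hence |s² − 36| ≤ 13|s − 6|, which is < eps once |s − 6| < eps/13.
Take delta = min(1, eps/13). If 0 < |s − 6| < delta then both bounds hold and |s² − 36| ≤ 13|s − 6| < 13·(eps/13) = eps.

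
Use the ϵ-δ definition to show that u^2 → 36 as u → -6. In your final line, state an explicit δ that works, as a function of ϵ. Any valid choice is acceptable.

δ = min(2, ϵ/14)

Let ϵ > 0 be given. We seek δ > 0 with 0 < |u + 6| < δ ⇒ |u^2 − 36| < ϵ.
Factor: u^2 − 36 = (u + 6)(u - 6), so |u^2 − 36| = |u + 6|·|u - 6|.
Restrict δ ≤ 2. Then |u + 6| < 2 gives |u| < 8, so by the triangle inequality |u - 6| ≤ 8 + 6 = 14.
Hence |u^2 − 36| ≤ 14|u + 6|, which is < ϵ once |u + 6| < ϵ/14.
Take δ = min(2, ϵ/14). If 0 < |u + 6| < δ then both bounds hold and |u^2 − 36| ≤ 14|u + 6| < 14·(ϵ/14) = ϵ.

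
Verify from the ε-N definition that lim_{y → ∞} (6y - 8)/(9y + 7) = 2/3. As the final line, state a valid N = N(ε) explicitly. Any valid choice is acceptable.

Fix ε > 0. We seek N > 0 such that y > N implies |(6y - 8)/(9y + 7) − (2/3)| < ε.
(6y - 8)/(9y + 7) − (2/3) = (9(6y - 8) − 6(9y + 7)) / (9(9y + 7)) = -114/(9(9y + 7)).
For y > 0 we have 9y + 7 > 9y, so |(6y - 8)/(9y + 7) − (2/3)| = 114/(9(9y + 7)) < 114/(9·9y) = (38/27)/y.
Thus |(6y - 8)/(9y + 7) − (2/3)| < ε whenever y > (38/27)/ε.
Take N = (38/27)/ε. If y > N then |(6y - 8)/(9y + 7) − (2/3)| < (38/27)/y < ε.

N = (38/27)/ε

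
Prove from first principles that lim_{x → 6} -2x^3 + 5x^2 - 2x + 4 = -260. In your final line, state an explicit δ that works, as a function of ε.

Fix ε > 0. We want δ > 0 such that 0 < |x − 6| < δ implies |(-2x^3 + 5x^2 - 2x + 4) + 260| < ε.
(-2x^3 + 5x^2 - 2x + 4) + 260 = -2x^3 + 5x^2 - 2x + 264 = (x − 6)(-2x^2 - 7x - 44).
So |(-2x^3 + 5x^2 - 2x + 4) + 260| = |x − 6|·|-2x^2 - 7x - 44|.
Require δ ≤ 1. Then |x − 6| < 1 gives |x| < 7, and by the triangle inequality |-2x^2 - 7x - 44| ≤ 2·7^2 + 7·7 + 44 = 191.
Hence |(-2x^3 + 5x^2 - 2x + 4) + 260| ≤ 191|x − 6| < ε provided |x − 6| < ε/191.
Choosing δ = min(1, ε/191) ensures both conditions, hence |(-2x^3 + 5x^2 - 2x + 4) + 260| < ε.

δ = min(1, ε/191)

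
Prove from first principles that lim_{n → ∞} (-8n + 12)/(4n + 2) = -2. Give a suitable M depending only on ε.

M = 4/ε

Let ε > 0. For n ≥ 1, |(-8n + 12)/(4n + 2) + 2| = |64|/(4(4n + 2)) = 64/(4(4n + 2)).
Since 4n + 2 ≥ 4n for n ≥ 1, this is ≤ 64/(4·4n) = 4/n.
So |(-8n + 12)/(4n + 2) + 2| < ε whenever n > 4/ε.
Take M = 4/ε. If n > M then |(-8n + 12)/(4n + 2) + 2| ≤ 4/n < ε.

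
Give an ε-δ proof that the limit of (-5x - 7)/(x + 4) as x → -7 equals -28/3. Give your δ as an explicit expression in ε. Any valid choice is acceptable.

Fix ε > 0. We want δ > 0 with 0 < |x + 7| < δ ⇒ |(-5x - 7)/(x + 4) + 28/3| < ε.
Combining over a common denominator, (-5x - 7)/(x + 4) + 28/3 = [(-5x - 7)·(-3) − 28·(x + 4)] / [(-3)·(x + 4)] = -13(x + 7) / ((-3)(x + 4)).
So |(-5x - 7)/(x + 4) + 28/3| = 13|x + 7| / (3·|x + 4|).
Restrict δ ≤ 3/2. Then |x + 7| < 3/2 gives |x + 4| = |(x + 7) + (-3)| ≥ 3 − 3/2 = 3/2.
Hence |(-5x - 7)/(x + 4) + 28/3| < 13|x + 7|/(3·(3/2)) = (26/9)|x + 7|, which is < ε once |x + 7| < (9/26)ε.
Take δ = min(3/2, (9/26)ε). Then 0 < |x + 7| < δ forces both bounds, so |(-5x - 7)/(x + 4) + 28/3| < ε.

δ = min(3/2, (9/26)ε)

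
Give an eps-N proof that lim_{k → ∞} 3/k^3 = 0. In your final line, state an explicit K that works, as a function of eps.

K = (3/eps)^{1/3}

Let eps > 0. For k ≥ 1, |3/k^3 − 0| = 3/k^3.
3/k^3 < eps ⇔ k^3 > 3/eps ⇔ k > (3/eps)^{1/3}.
Take K = (3/eps)^{1/3}. Then k > K implies 3/k^3 < eps.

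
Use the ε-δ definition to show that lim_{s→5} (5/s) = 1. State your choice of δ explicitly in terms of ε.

Let ε > 0 be given. We seek δ > 0 such that 0 < |s − 5| < δ implies |5/s − 1| < ε.
|5/s − 1| = 5·|5 − s|/(5·|s|) = 5|s − 5|/(5|s|).
Restrict δ ≤ 5/2. Then |s − 5| < 5/2 gives |s| > 5/2, so 5|s| > 25/2.
Then |5/s − 1| < 5|s − 5|/(25/2), which is < ε when |s − 5| < (5/2)ε.
Take δ = min(5/2, (5/2)ε). Then 0 < |s − 5| < δ gives both |s − 5| < 5/2 and |s − 5| < (5/2)ε, so |5/s − 1| < ε.

δ = min(5/2, (5/2)ε)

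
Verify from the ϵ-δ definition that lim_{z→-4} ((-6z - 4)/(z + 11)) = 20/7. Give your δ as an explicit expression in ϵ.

δ = min(7/2, (49/124)ϵ)

Fix ϵ > 0. We want δ > 0 with 0 < |z + 4| < δ ⇒ |(-6z - 4)/(z + 11) − (20/7)| < ϵ.
Combining over a common denominator, (-6z - 4)/(z + 11) − (20/7) = [(-6z - 4)·7 − 20·(z + 11)] / [7·(z + 11)] = -62(z + 4) / (7(z + 11)).
So |(-6z - 4)/(z + 11) − (20/7)| = 62|z + 4| / (7·|z + 11|).
Require δ ≤ 7/2, so |z + 11| ≥ |7| − |z + 4| > 7 − 7/2 = 7/2.
Hence |(-6z - 4)/(z + 11) − (20/7)| < 62|z + 4|/(7·(7/2)) = (124/49)|z + 4|, which is < ϵ once |z + 4| < (49/124)ϵ.
Take δ = min(7/2, (49/124)ϵ). Then 0 < |z + 4| < δ forces both bounds, so |(-6z - 4)/(z + 11) − (20/7)| < ϵ.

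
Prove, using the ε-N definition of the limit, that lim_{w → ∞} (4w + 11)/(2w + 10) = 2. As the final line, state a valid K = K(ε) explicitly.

K = (9/2)/ε

Fix ε > 0. We seek K > 0 such that w > K implies |(4w + 11)/(2w + 10) − 2| < ε.
(4w + 11)/(2w + 10) − 2 = (2(4w + 11) − 4(2w + 10)) / (2(2w + 10)) = -18/(2(2w + 10)).
For w > 0 we have 2w + 10 > 2w, so |(4w + 11)/(2w + 10) − 2| = 18/(2(2w + 10)) < 18/(2·2w) = (9/2)/w.
Thus |(4w + 11)/(2w + 10) − 2| < ε whenever w > (9/2)/ε.
Take K = (9/2)/ε. If w > K then |(4w + 11)/(2w + 10) − 2| < (9/2)/w < ε.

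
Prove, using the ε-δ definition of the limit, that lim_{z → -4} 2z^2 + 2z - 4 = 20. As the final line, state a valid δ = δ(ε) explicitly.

δ = min(2, ε/18)

Let ε > 0. We want δ > 0 such that 0 < |z + 4| < δ implies |(2z^2 + 2z - 4) − 20| < ε.
(2z^2 + 2z - 4) − 20 = 2z^2 + 2z - 24 = (z + 4)(2z - 6).
So |(2z^2 + 2z - 4) − 20| = |z + 4|·|2z - 6|.
Require δ ≤ 2. Then |z + 4| < 2 gives |z| < 6, and by the triangle inequality |2z - 6| ≤ 2·6 + 6 = 18.
Hence |(2z^2 + 2z - 4) − 20| ≤ 18|z + 4| < ε provided |z + 4| < ε/18.
Take δ = min(2, ε/18). Then 0 < |z + 4| < δ gives both |z + 4| < 2 and |z + 4| < ε/18, so |(2z^2 + 2z - 4) − 20| < ε.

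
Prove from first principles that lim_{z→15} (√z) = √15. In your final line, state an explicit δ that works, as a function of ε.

Let ε > 0 be given. We want δ > 0 such that 0 < |z − 15| < δ implies |√z − √15| < ε.
Rationalise: √z − √15 = (z − 15)/(√z + √15), so |√z − √15| = |z − 15|/(√z + √15).
Restrict δ ≤ 15 so that |z − 15| < 15 forces z > 0, and then √z + √15 > √15.
Hence |√z − √15| < |z − 15|/√15, which is < ε once |z − 15| < √15·ε.
Take δ = min(15, √15·ε). If 0 < |z − 15| < δ then z > 0 and |√z − √15| < |z − 15|/√15 < ε.

δ = min(15, √15·ε)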